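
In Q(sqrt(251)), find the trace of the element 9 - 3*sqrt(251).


Tr(a + b*sqrt(d)) = (a + b*sqrt(d)) + (a - b*sqrt(d)) = 2a
= 2 * (9)
= 18

18


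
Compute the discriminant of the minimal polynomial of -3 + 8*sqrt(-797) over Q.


The element -3 + 8*sqrt(-797) has minimal polynomial:
x^2 + 6*x + 51017
Discriminant = (6)^2 - 4*(51017)
= 36 - 204068
= -204032

-204032


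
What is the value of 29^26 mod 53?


p = 53 is prime and the exponent is (p-1)/2 = 26, so by Euler's criterion 29^26 = (29/53) = +1 or -1 mod 53.
Compute by square-and-multiply:
  26 = 16 + 8 + 2 (binary 11010)
  Repeated squaring mod 53: 29^1 = 29, 29^2 = 46, 29^4 = 49, 29^8 = 16, 29^16 = 44
  29^26 = 29^16 * 29^8 * 29^2 = 44 * 16 * 46 mod 53
    44 * 16 = 704 = 15 mod 53
    15 * 46 = 690 = 1 mod 53
  29^26 = 1 mod 53
Result 1: 29 is a quadratic residue mod 53.
29^26 mod 53 = 1

1


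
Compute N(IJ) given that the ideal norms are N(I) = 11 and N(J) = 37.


N(IJ) = N(I) * N(J)
= 11 * 37
= 407

407


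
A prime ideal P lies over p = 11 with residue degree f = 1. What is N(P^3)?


N(P^a) = p^(a*f)
= 11^(3*1)
= 11^3
= 1331

1331


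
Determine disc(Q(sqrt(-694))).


For K = Q(sqrt(d)) with d squarefree: disc(K) = d if d = 1 mod 4, and disc(K) = 4d if d = 2 or 3 mod 4.
Here d = -694, and d mod 4 = 2.
d = 2 mod 4, not 1 (O_K = Z[sqrt(d)]), so disc(K) = 4d = 4 * (-694) = -2776

-2776


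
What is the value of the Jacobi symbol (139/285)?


Compute (139/285) via quadratic reciprocity:
  reciprocity: (139/285) -> +(285/139)
  reduce: (7/139)
  reciprocity: (7/139) -> -(139/7)
  reduce: (6/7)
  pull out 2: (2/7) = +1  (since 7 mod 8 = 7)
  reciprocity: (3/7) -> -(7/3)
  reduce: (1/3)
  (1/3) = 1
Product of signs = 1

1


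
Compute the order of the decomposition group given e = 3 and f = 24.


|D_P| = e * f
= 3 * 24
= 72

72


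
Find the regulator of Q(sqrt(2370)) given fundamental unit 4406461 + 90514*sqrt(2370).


epsilon = 4406461 + 90514*sqrt(2370)
= 8.8129e+06
R = ln(8.8129e+06)
= 15.9917

15.9917


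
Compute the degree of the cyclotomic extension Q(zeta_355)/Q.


The degree equals Euler's totient phi(355).
355 = 5 * 71
phi(355) = 280

280


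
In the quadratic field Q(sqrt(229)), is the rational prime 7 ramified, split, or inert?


K = Q(sqrt(229)). Since d mod 4 = 1, disc(K) = 229.
Check p | disc: 229 mod 7 = 5.
p does not divide disc. Compute Legendre symbol (d/p):
5^((7-1)/2) mod 7 = -1
(d/p) = -1, so p is inert: (p) stays prime with e=1, f=2, g=1.
Therefore p is inert.

inert


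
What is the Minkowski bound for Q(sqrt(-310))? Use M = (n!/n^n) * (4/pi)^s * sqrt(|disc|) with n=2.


d = -310, d mod 4 = 2, so disc(K) = 4d = -1240; |disc(K)| = 1240
Imaginary quadratic field, so n = 2, s = r2 = 1, r1 = 0
M = (n!/n^n) * (4/pi)^s * sqrt(|disc(K)|) = (2!/2^2) * (4/pi)^1 * sqrt(1240)
= 0.5 * 1.273240 * 35.213634
= 22.4177

22.4177


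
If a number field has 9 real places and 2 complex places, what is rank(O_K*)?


By Dirichlet's unit theorem:
rank = r1 + r2 - 1
= 9 + 2 - 1
= 10

10


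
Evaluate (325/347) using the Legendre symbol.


p = 347 is prime, so compute (325/347) with the reciprocity algorithm (Jacobi-symbol steps: pull out 2s via (2/n), flip via reciprocity, reduce):
  reciprocity: (325/347) -> +(347/325)
  reduce: (22/325)
  pull out 2: (2/325) = -1  (since 325 mod 8 = 5)
  reciprocity: (11/325) -> +(325/11)
  reduce: (6/11)
  pull out 2: (2/11) = -1  (since 11 mod 8 = 3)
  reciprocity: (3/11) -> -(11/3)
  reduce: (2/3)
  pull out 2: (2/3) = -1  (since 3 mod 8 = 3)
  (1/3) = 1
Product of signs = 1
(325/347) = 1

1


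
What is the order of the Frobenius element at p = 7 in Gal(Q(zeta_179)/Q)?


The Frobenius at p in Gal(Q(zeta_n)/Q) = (Z/nZ)* is the class of p, so its order is ord_179(7), the smallest k >= 1 with 7^k = 1 mod 179.
n = 179 = 179, phi(179) = 178; the order divides phi(n).
Divisors of 178: 1, 2, 89, 178
Repeated squaring mod 179: 7^1 = 7, 7^2 = 49, 7^4 = 74, 7^8 = 106, 7^16 = 138, 7^32 = 70, 7^64 = 67, 7^128 = 14
Test divisors in increasing order:
  k=1: 7^1 = 7 mod 179
  k=2: 7^2 = 49 mod 179
  k=89: 7^89 = 67 * 138 * 106 * 7 = 178 mod 179
  k=178: 7^178 = 14 * 70 * 138 * 49 = 1 mod 179  <- first divisor giving 1
Order = 178

178


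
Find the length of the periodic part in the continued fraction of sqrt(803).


Run the CF algorithm for sqrt(803).
a_0 = floor(sqrt(803)) = 28; set m_0=0, q_0=1.
Recurrence: m' = q*a - m,  q' = (d - m'^2)/q,  a' = floor((a_0 + m')/q').
  step 1: m=28, q=19, a=2
  step 2: m=10, q=37, a=1
  step 3: m=27, q=2, a=27
  step 4: m=27, q=37, a=1
  step 5: m=10, q=19, a=2
  step 6: m=28, q=1, a=56
a_6 = 2*a_0 = 56, so the period closes here.
sqrt(803) = [28; 2, 1, 27, 1, 2, 56]
Period length = 6

6


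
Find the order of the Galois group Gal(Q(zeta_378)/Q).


|Gal(Q(zeta_378)/Q)| = phi(378)
= 108

108


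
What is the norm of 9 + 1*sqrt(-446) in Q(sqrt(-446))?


N(a + b*sqrt(d)) = a^2 - d*b^2
= (9)^2 - (-446)*(1)^2
= 81 + 446
= 527

527


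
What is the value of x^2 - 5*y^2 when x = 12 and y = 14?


x^2 - d*y^2
= 12^2 - 5*14^2
= 144 - 980
= -836

-836


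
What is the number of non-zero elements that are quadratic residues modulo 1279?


For prime p, the number of non-zero quadratic residues is (p-1)/2.
= (1279-1)/2
= 639

639


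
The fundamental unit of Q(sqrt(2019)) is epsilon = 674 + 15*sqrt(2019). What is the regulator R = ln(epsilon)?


epsilon = 674 + 15*sqrt(2019)
= 1347.9993
R = ln(1347.9993)
= 7.2064

7.2064


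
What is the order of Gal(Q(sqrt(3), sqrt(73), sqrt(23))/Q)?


The 3 square roots of distinct primes are multiplicatively independent over Q,
so [K:Q] = 2^3 and Gal(K/Q) is isomorphic to (Z/2Z)^3.
|Gal| = 2^3 = 8

8


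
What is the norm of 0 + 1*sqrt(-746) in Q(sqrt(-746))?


N(a + b*sqrt(d)) = a^2 - d*b^2
= (0)^2 - (-746)*(1)^2
= 0 + 746
= 746

746


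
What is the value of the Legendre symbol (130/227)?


p = 227 is prime, so compute (130/227) with the reciprocity algorithm (Jacobi-symbol steps: pull out 2s via (2/n), flip via reciprocity, reduce):
  pull out 2: (2/227) = -1  (since 227 mod 8 = 3)
  reciprocity: (65/227) -> +(227/65)
  reduce: (32/65)
  pull out 2: (2/65) = +1  (since 65 mod 8 = 1)
  pull out 2: (2/65) = +1  (since 65 mod 8 = 1)
  pull out 2: (2/65) = +1  (since 65 mod 8 = 1)
  pull out 2: (2/65) = +1  (since 65 mod 8 = 1)
  pull out 2: (2/65) = +1  (since 65 mod 8 = 1)
  (1/65) = 1
Product of signs = -1
(130/227) = -1

-1


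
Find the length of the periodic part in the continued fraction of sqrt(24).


Run the CF algorithm for sqrt(24).
a_0 = floor(sqrt(24)) = 4; set m_0=0, q_0=1.
Recurrence: m' = q*a - m,  q' = (d - m'^2)/q,  a' = floor((a_0 + m')/q').
  step 1: m=4, q=8, a=1
  step 2: m=4, q=1, a=8
a_2 = 2*a_0 = 8, so the period closes here.
sqrt(24) = [4; 1, 8]
Period length = 2

2


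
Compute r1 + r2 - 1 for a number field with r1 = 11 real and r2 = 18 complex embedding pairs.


By Dirichlet's unit theorem:
rank = r1 + r2 - 1
= 11 + 18 - 1
= 28

28


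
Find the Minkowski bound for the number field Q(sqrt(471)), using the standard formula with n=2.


d = 471, d mod 4 = 3, so disc(K) = 4d = 1884; |disc(K)| = 1884
Real quadratic field, so n = 2, s = r2 = 0, r1 = 2
M = (n!/n^n) * (4/pi)^s * sqrt(|disc(K)|) = (2!/2^2) * (4/pi)^0 * sqrt(1884)
= 0.5 * 1.000000 * 43.405069
= 21.7025

21.7025


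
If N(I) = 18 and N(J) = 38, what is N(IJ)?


N(IJ) = N(I) * N(J)
= 18 * 38
= 684

684


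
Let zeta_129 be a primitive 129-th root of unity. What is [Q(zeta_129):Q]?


The degree equals Euler's totient phi(129).
129 = 3 * 43
phi(129) = 84

84


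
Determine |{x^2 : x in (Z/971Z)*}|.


For prime p, the number of non-zero quadratic residues is (p-1)/2.
= (971-1)/2
= 485

485


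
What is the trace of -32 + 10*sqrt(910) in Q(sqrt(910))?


Tr(a + b*sqrt(d)) = (a + b*sqrt(d)) + (a - b*sqrt(d)) = 2a
= 2 * (-32)
= -64

-64


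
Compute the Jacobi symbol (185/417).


Compute (185/417) via quadratic reciprocity:
  reciprocity: (185/417) -> +(417/185)
  reduce: (47/185)
  reciprocity: (47/185) -> +(185/47)
  reduce: (44/47)
  pull out 2: (2/47) = +1  (since 47 mod 8 = 7)
  pull out 2: (2/47) = +1  (since 47 mod 8 = 7)
  reciprocity: (11/47) -> -(47/11)
  reduce: (3/11)
  reciprocity: (3/11) -> -(11/3)
  reduce: (2/3)
  pull out 2: (2/3) = -1  (since 3 mod 8 = 3)
  (1/3) = 1
Product of signs = -1

-1


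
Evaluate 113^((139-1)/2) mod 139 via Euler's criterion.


p = 139 is prime and the exponent is (p-1)/2 = 69, so by Euler's criterion 113^69 = (113/139) = +1 or -1 mod 139.
Compute by square-and-multiply:
  69 = 64 + 4 + 1 (binary 1000101)
  Repeated squaring mod 139: 113^1 = 113, 113^2 = 120, 113^4 = 83, 113^8 = 78, 113^16 = 107, 113^32 = 51, 113^64 = 99
  113^69 = 113^64 * 113^4 * 113^1 = 99 * 83 * 113 mod 139
    99 * 83 = 8217 = 16 mod 139
    16 * 113 = 1808 = 1 mod 139
  113^69 = 1 mod 139
Result 1: 113 is a quadratic residue mod 139.
113^69 mod 139 = 1

1


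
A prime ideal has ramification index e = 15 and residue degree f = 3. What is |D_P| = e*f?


|D_P| = e * f
= 15 * 3
= 45

45


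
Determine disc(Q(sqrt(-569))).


For K = Q(sqrt(d)) with d squarefree: disc(K) = d if d = 1 mod 4, and disc(K) = 4d if d = 2 or 3 mod 4.
Here d = -569, and d mod 4 = 3.
d = 3 mod 4, not 1 (O_K = Z[sqrt(d)]), so disc(K) = 4d = 4 * (-569) = -2276

-2276


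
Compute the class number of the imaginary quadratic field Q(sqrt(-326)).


K = Q(sqrt(-326)). d mod 4 = 2, so D = disc(K) = 4d = -1304
h(K) equals the number of primitive reduced positive-definite forms (a, b, c) = a*x^2 + b*x*y + c*y^2 with b^2 - 4ac = D,
where reduced means |b| <= a <= c, with b >= 0 whenever |b| = a or a = c, and primitive means gcd(a, b, c) = 1.
Reduced forces 3a^2 <= |D| = 1304, so 1 <= a <= 20; b must have the parity of D, and c = (b^2 - D)/(4a) must be an integer >= a.
Enumerate a = 1..20, b in [-a, a]:
  a=1: (1, 0, 326)  [1]
  a=2: (2, 0, 163)  [1]
  a=3: (3, -2, 109), (3, 2, 109)  [2]
  a=4: none
  a=5: (5, -4, 66), (5, 4, 66)  [2]
  a=6: (6, -4, 55), (6, 4, 55)  [2]
  a=7..8: none
  a=9: (9, -8, 38), (9, 8, 38)  [2]
  a=10: (10, -4, 33), (10, 4, 33)  [2]
  a=11: (11, -4, 30), (11, 4, 30)  [2]
  a=12: none
  a=13: (13, -10, 27), (13, 10, 27)  [2]
  a=14: none
  a=15: (15, -14, 25), (15, -4, 22), (15, 4, 22), (15, 14, 25)  [4]
  a=16..17: none
  a=18: (18, -8, 19), (18, 8, 19)  [2]
  a=19..20: none
Total reduced forms: 1 + 1 + 2 + 2 + 2 + 2 + 2 + 2 + 2 + 4 + 2 = 22
h = 22

22


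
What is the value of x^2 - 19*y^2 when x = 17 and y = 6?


x^2 - d*y^2
= 17^2 - 19*6^2
= 289 - 684
= -395

-395


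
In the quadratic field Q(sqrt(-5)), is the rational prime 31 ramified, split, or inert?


K = Q(sqrt(-5)). Since d mod 4 = 3, disc(K) = -20.
Check p | disc: -20 mod 31 = 11.
p does not divide disc. Compute Legendre symbol (d/p):
26^((31-1)/2) mod 31 = -1
(d/p) = -1, so p is inert: (p) stays prime with e=1, f=2, g=1.
Therefore p is inert.

inert


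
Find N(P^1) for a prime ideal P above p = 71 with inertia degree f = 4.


N(P^a) = p^(a*f)
= 71^(1*4)
= 71^4
= 25411681

25411681


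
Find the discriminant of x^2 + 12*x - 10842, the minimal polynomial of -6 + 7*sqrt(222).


The element -6 + 7*sqrt(222) has minimal polynomial:
x^2 + 12*x - 10842
Discriminant = (12)^2 - 4*(-10842)
= 144 + 43368
= 43512

43512


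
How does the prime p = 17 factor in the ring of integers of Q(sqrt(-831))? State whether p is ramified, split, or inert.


K = Q(sqrt(-831)). Since d mod 4 = 1, disc(K) = -831.
Check p | disc: -831 mod 17 = 2.
p does not divide disc. Compute Legendre symbol (d/p):
2^((17-1)/2) mod 17 = 1
(d/p) = 1, so p splits: (p) = P*P' with e=1, f=1, g=2.
Therefore p is split.

split


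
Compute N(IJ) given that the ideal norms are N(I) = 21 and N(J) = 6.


N(IJ) = N(I) * N(J)
= 21 * 6
= 126

126


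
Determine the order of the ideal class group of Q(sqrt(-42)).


K = Q(sqrt(-42)). d mod 4 = 2, so D = disc(K) = 4d = -168
h(K) equals the number of primitive reduced positive-definite forms (a, b, c) = a*x^2 + b*x*y + c*y^2 with b^2 - 4ac = D,
where reduced means |b| <= a <= c, with b >= 0 whenever |b| = a or a = c, and primitive means gcd(a, b, c) = 1.
Reduced forces 3a^2 <= |D| = 168, so 1 <= a <= 7; b must have the parity of D, and c = (b^2 - D)/(4a) must be an integer >= a.
Enumerate a = 1..7, b in [-a, a]:
  a=1: (1, 0, 42)  [1]
  a=2: (2, 0, 21)  [1]
  a=3: (3, 0, 14)  [1]
  a=4..5: none
  a=6: (6, 0, 7)  [1]
  a=7: none
Total reduced forms: 1 + 1 + 1 + 1 = 4
h = 4

4


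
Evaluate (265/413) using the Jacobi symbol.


Compute (265/413) via quadratic reciprocity:
  reciprocity: (265/413) -> +(413/265)
  reduce: (148/265)
  pull out 2: (2/265) = +1  (since 265 mod 8 = 1)
  pull out 2: (2/265) = +1  (since 265 mod 8 = 1)
  reciprocity: (37/265) -> +(265/37)
  reduce: (6/37)
  pull out 2: (2/37) = -1  (since 37 mod 8 = 5)
  reciprocity: (3/37) -> +(37/3)
  reduce: (1/3)
  (1/3) = 1
Product of signs = -1

-1


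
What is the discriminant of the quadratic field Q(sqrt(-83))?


For K = Q(sqrt(d)) with d squarefree: disc(K) = d if d = 1 mod 4, and disc(K) = 4d if d = 2 or 3 mod 4.
Here d = -83, and d mod 4 = 1.
d = 1 mod 4 (O_K = Z[(1+sqrt(d))/2]), so disc(K) = d = -83

-83


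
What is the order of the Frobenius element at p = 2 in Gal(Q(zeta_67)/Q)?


The Frobenius at p in Gal(Q(zeta_n)/Q) = (Z/nZ)* is the class of p, so its order is ord_67(2), the smallest k >= 1 with 2^k = 1 mod 67.
n = 67 = 67, phi(67) = 66; the order divides phi(n).
Divisors of 66: 1, 2, 3, 6, 11, 22, 33, 66
Repeated squaring mod 67: 2^1 = 2, 2^2 = 4, 2^4 = 16, 2^8 = 55, 2^16 = 10, 2^32 = 33, 2^64 = 17
Test divisors in increasing order:
  k=1: 2^1 = 2 mod 67
  k=2: 2^2 = 4 mod 67
  k=3: 2^3 = 4 * 2 = 8 mod 67
  k=6: 2^6 = 16 * 4 = 64 mod 67
  k=11: 2^11 = 55 * 4 * 2 = 38 mod 67
  k=22: 2^22 = 10 * 16 * 4 = 37 mod 67
  k=33: 2^33 = 33 * 2 = 66 mod 67
  k=66: 2^66 = 17 * 4 = 1 mod 67  <- first divisor giving 1
Order = 66

66


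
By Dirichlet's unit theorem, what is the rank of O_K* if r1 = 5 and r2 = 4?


By Dirichlet's unit theorem:
rank = r1 + r2 - 1
= 5 + 4 - 1
= 8

8


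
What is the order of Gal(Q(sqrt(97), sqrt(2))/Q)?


The 2 square roots of distinct primes are multiplicatively independent over Q,
so [K:Q] = 2^2 and Gal(K/Q) is isomorphic to (Z/2Z)^2.
|Gal| = 2^2 = 4

4


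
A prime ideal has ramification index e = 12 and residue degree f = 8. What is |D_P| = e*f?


|D_P| = e * f
= 12 * 8
= 96

96


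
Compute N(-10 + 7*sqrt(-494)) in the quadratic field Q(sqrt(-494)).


N(a + b*sqrt(d)) = a^2 - d*b^2
= (-10)^2 - (-494)*(7)^2
= 100 + 24206
= 24306

24306


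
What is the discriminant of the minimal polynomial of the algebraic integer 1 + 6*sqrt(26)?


The element 1 + 6*sqrt(26) has minimal polynomial:
x^2 - 2*x - 935
Discriminant = (-2)^2 - 4*(-935)
= 4 + 3740
= 3744

3744


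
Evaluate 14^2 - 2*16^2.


x^2 - d*y^2
= 14^2 - 2*16^2
= 196 - 512
= -316

-316


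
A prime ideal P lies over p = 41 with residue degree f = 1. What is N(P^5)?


N(P^a) = p^(a*f)
= 41^(5*1)
= 41^5
= 115856201

115856201


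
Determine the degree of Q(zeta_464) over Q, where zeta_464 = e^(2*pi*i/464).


The degree equals Euler's totient phi(464).
464 = 2^4 * 29
phi(464) = 224

224


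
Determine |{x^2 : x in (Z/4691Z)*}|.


For prime p, the number of non-zero quadratic residues is (p-1)/2.
= (4691-1)/2
= 2345

2345


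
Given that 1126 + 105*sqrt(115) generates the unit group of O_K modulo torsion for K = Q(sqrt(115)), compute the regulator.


epsilon = 1126 + 105*sqrt(115)
= 2251.9996
R = ln(2251.9996)
= 7.7196

7.7196


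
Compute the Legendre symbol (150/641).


p = 641 is prime, so compute (150/641) with the reciprocity algorithm (Jacobi-symbol steps: pull out 2s via (2/n), flip via reciprocity, reduce):
  pull out 2: (2/641) = +1  (since 641 mod 8 = 1)
  reciprocity: (75/641) -> +(641/75)
  reduce: (41/75)
  reciprocity: (41/75) -> +(75/41)
  reduce: (34/41)
  pull out 2: (2/41) = +1  (since 41 mod 8 = 1)
  reciprocity: (17/41) -> +(41/17)
  reduce: (7/17)
  reciprocity: (7/17) -> +(17/7)
  reduce: (3/7)
  reciprocity: (3/7) -> -(7/3)
  reduce: (1/3)
  (1/3) = 1
Product of signs = -1
(150/641) = -1

-1


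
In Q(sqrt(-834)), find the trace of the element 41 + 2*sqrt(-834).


Tr(a + b*sqrt(d)) = (a + b*sqrt(d)) + (a - b*sqrt(d)) = 2a
= 2 * (41)
= 82

82


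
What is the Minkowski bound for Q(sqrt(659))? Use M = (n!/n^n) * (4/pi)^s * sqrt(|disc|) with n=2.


d = 659, d mod 4 = 3, so disc(K) = 4d = 2636; |disc(K)| = 2636
Real quadratic field, so n = 2, s = r2 = 0, r1 = 2
M = (n!/n^n) * (4/pi)^s * sqrt(|disc(K)|) = (2!/2^2) * (4/pi)^0 * sqrt(2636)
= 0.5 * 1.000000 * 51.341991
= 25.6710

25.6710


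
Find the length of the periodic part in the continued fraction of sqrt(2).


Run the CF algorithm for sqrt(2).
a_0 = floor(sqrt(2)) = 1; set m_0=0, q_0=1.
Recurrence: m' = q*a - m,  q' = (d - m'^2)/q,  a' = floor((a_0 + m')/q').
  step 1: m=1, q=1, a=2
a_1 = 2*a_0 = 2, so the period closes here.
sqrt(2) = [1; 2]
Period length = 1

1


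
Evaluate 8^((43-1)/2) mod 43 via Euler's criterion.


p = 43 is prime and the exponent is (p-1)/2 = 21, so by Euler's criterion 8^21 = (8/43) = +1 or -1 mod 43.
Compute by square-and-multiply:
  21 = 16 + 4 + 1 (binary 10101)
  Repeated squaring mod 43: 8^1 = 8, 8^2 = 21, 8^4 = 11, 8^8 = 35, 8^16 = 21
  8^21 = 8^16 * 8^4 * 8^1 = 21 * 11 * 8 mod 43
    21 * 11 = 231 = 16 mod 43
    16 * 8 = 128 = 42 mod 43
  8^21 = 42 mod 43
Result 42 = p - 1 = -1 mod 43: 8 is a quadratic non-residue mod 43. As a residue in [0, p-1] the value is 42.
8^21 mod 43 = 42

42


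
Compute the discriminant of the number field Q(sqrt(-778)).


For K = Q(sqrt(d)) with d squarefree: disc(K) = d if d = 1 mod 4, and disc(K) = 4d if d = 2 or 3 mod 4.
Here d = -778, and d mod 4 = 2.
d = 2 mod 4, not 1 (O_K = Z[sqrt(d)]), so disc(K) = 4d = 4 * (-778) = -3112

-3112


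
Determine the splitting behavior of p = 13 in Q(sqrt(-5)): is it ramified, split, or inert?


K = Q(sqrt(-5)). Since d mod 4 = 3, disc(K) = -20.
Check p | disc: -20 mod 13 = 6.
p does not divide disc. Compute Legendre symbol (d/p):
8^((13-1)/2) mod 13 = -1
(d/p) = -1, so p is inert: (p) stays prime with e=1, f=2, g=1.
Therefore p is inert.

inert


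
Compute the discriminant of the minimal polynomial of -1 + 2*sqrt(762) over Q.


The element -1 + 2*sqrt(762) has minimal polynomial:
x^2 + 2*x - 3047
Discriminant = (2)^2 - 4*(-3047)
= 4 + 12188
= 12192

12192


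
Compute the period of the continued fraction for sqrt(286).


Run the CF algorithm for sqrt(286).
a_0 = floor(sqrt(286)) = 16; set m_0=0, q_0=1.
Recurrence: m' = q*a - m,  q' = (d - m'^2)/q,  a' = floor((a_0 + m')/q').
  step 1: m=16, q=30, a=1
  step 2: m=14, q=3, a=10
  step 3: m=16, q=10, a=3
  step 4: m=14, q=9, a=3
  step 5: m=13, q=13, a=2
  step 6: m=13, q=9, a=3
  step 7: m=14, q=10, a=3
  step 8: m=16, q=3, a=10
  step 9: m=14, q=30, a=1
  step 10: m=16, q=1, a=32
a_10 = 2*a_0 = 32, so the period closes here.
sqrt(286) = [16; 1, 10, 3, 3, 2, 3, 3, 10, 1, 32]
Period length = 10

10


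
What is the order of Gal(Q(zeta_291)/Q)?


|Gal(Q(zeta_291)/Q)| = phi(291)
= 192

192


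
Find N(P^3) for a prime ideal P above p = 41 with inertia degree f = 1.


N(P^a) = p^(a*f)
= 41^(3*1)
= 41^3
= 68921

68921


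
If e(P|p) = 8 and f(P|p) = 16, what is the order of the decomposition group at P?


|D_P| = e * f
= 8 * 16
= 128

128


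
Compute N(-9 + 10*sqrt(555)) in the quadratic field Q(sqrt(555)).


N(a + b*sqrt(d)) = a^2 - d*b^2
= (-9)^2 - (555)*(10)^2
= 81 - 55500
= -55419

-55419


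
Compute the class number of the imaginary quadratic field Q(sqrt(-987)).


K = Q(sqrt(-987)). d mod 4 = 1, so D = disc(K) = d = -987
h(K) equals the number of primitive reduced positive-definite forms (a, b, c) = a*x^2 + b*x*y + c*y^2 with b^2 - 4ac = D,
where reduced means |b| <= a <= c, with b >= 0 whenever |b| = a or a = c, and primitive means gcd(a, b, c) = 1.
Reduced forces 3a^2 <= |D| = 987, so 1 <= a <= 18; b must have the parity of D, and c = (b^2 - D)/(4a) must be an integer >= a.
Enumerate a = 1..18, b in [-a, a]:
  a=1: (1, 1, 247)  [1]
  a=2: none
  a=3: (3, 3, 83)  [1]
  a=4..6: none
  a=7: (7, 7, 37)  [1]
  a=8..10: none
  a=11: (11, -5, 23), (11, 5, 23)  [2]
  a=12: none
  a=13: (13, -1, 19), (13, 1, 19)  [2]
  a=14..16: none
  a=17: (17, 13, 17)  [1]
  a=18: none
Total reduced forms: 1 + 1 + 1 + 2 + 2 + 1 = 8
h = 8

8


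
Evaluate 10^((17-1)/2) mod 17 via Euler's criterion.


p = 17 is prime and the exponent is (p-1)/2 = 8, so by Euler's criterion 10^8 = (10/17) = +1 or -1 mod 17.
Compute by square-and-multiply:
  8 = 8 (binary 1000)
  Repeated squaring mod 17: 10^1 = 10, 10^2 = 15, 10^4 = 4, 10^8 = 16
  10^8 = 16 mod 17
Result 16 = p - 1 = -1 mod 17: 10 is a quadratic non-residue mod 17. As a residue in [0, p-1] the value is 16.
10^8 mod 17 = 16

16


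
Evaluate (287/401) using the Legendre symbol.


p = 401 is prime, so compute (287/401) with the reciprocity algorithm (Jacobi-symbol steps: pull out 2s via (2/n), flip via reciprocity, reduce):
  reciprocity: (287/401) -> +(401/287)
  reduce: (114/287)
  pull out 2: (2/287) = +1  (since 287 mod 8 = 7)
  reciprocity: (57/287) -> +(287/57)
  reduce: (2/57)
  pull out 2: (2/57) = +1  (since 57 mod 8 = 1)
  (1/57) = 1
Product of signs = 1
(287/401) = 1

1


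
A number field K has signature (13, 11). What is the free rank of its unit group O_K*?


By Dirichlet's unit theorem:
rank = r1 + r2 - 1
= 13 + 11 - 1
= 23

23


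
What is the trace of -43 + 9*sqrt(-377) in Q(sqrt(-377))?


Tr(a + b*sqrt(d)) = (a + b*sqrt(d)) + (a - b*sqrt(d)) = 2a
= 2 * (-43)
= -86

-86


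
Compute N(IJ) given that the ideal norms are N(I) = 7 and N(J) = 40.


N(IJ) = N(I) * N(J)
= 7 * 40
= 280

280


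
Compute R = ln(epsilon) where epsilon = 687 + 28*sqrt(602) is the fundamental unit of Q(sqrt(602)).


epsilon = 687 + 28*sqrt(602)
= 1373.9993
R = ln(1373.9993)
= 7.2255

7.2255


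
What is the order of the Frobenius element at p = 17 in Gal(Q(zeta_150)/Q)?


The Frobenius at p in Gal(Q(zeta_n)/Q) = (Z/nZ)* is the class of p, so its order is ord_150(17), the smallest k >= 1 with 17^k = 1 mod 150.
n = 150 = 2 * 3 * 5^2, phi(150) = 40; the order divides phi(n).
Divisors of 40: 1, 2, 4, 5, 8, 10, 20, 40
Repeated squaring mod 150: 17^1 = 17, 17^2 = 139, 17^4 = 121, 17^8 = 91, 17^16 = 31, 17^32 = 61
Test divisors in increasing order:
  k=1: 17^1 = 17 mod 150
  k=2: 17^2 = 139 mod 150
  k=4: 17^4 = 121 mod 150
  k=5: 17^5 = 121 * 17 = 107 mod 150
  k=8: 17^8 = 91 mod 150
  k=10: 17^10 = 91 * 139 = 49 mod 150
  k=20: 17^20 = 31 * 121 = 1 mod 150  <- first divisor giving 1
Order = 20

20


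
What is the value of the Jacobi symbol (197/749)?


Compute (197/749) via quadratic reciprocity:
  reciprocity: (197/749) -> +(749/197)
  reduce: (158/197)
  pull out 2: (2/197) = -1  (since 197 mod 8 = 5)
  reciprocity: (79/197) -> +(197/79)
  reduce: (39/79)
  reciprocity: (39/79) -> -(79/39)
  reduce: (1/39)
  (1/39) = 1
Product of signs = 1

1


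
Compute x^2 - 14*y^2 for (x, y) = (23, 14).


x^2 - d*y^2
= 23^2 - 14*14^2
= 529 - 2744
= -2215

-2215


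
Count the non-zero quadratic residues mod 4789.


For prime p, the number of non-zero quadratic residues is (p-1)/2.
= (4789-1)/2
= 2394

2394


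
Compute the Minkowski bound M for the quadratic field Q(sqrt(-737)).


d = -737, d mod 4 = 3, so disc(K) = 4d = -2948; |disc(K)| = 2948
Imaginary quadratic field, so n = 2, s = r2 = 1, r1 = 0
M = (n!/n^n) * (4/pi)^s * sqrt(|disc(K)|) = (2!/2^2) * (4/pi)^1 * sqrt(2948)
= 0.5 * 1.273240 * 54.295488
= 34.5656

34.5656


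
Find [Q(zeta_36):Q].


The degree equals Euler's totient phi(36).
36 = 2^2 * 3^2
phi(36) = 12

12


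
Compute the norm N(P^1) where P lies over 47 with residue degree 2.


N(P^a) = p^(a*f)
= 47^(1*2)
= 47^2
= 2209

2209


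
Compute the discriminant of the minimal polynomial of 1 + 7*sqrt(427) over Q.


The element 1 + 7*sqrt(427) has minimal polynomial:
x^2 - 2*x - 20922
Discriminant = (-2)^2 - 4*(-20922)
= 4 + 83688
= 83692

83692


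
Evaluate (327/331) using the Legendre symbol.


p = 331 is prime, so compute (327/331) with the reciprocity algorithm (Jacobi-symbol steps: pull out 2s via (2/n), flip via reciprocity, reduce):
  reciprocity: (327/331) -> -(331/327)
  reduce: (4/327)
  pull out 2: (2/327) = +1  (since 327 mod 8 = 7)
  pull out 2: (2/327) = +1  (since 327 mod 8 = 7)
  (1/327) = 1
Product of signs = -1
(327/331) = -1

-1


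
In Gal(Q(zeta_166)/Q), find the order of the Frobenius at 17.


The Frobenius at p in Gal(Q(zeta_n)/Q) = (Z/nZ)* is the class of p, so its order is ord_166(17), the smallest k >= 1 with 17^k = 1 mod 166.
n = 166 = 2 * 83, phi(166) = 82; the order divides phi(n).
Divisors of 82: 1, 2, 41, 82
Repeated squaring mod 166: 17^1 = 17, 17^2 = 123, 17^4 = 23, 17^8 = 31, 17^16 = 131, 17^32 = 63, 17^64 = 151
Test divisors in increasing order:
  k=1: 17^1 = 17 mod 166
  k=2: 17^2 = 123 mod 166
  k=41: 17^41 = 63 * 31 * 17 = 1 mod 166  <- first divisor giving 1
Order = 41

41


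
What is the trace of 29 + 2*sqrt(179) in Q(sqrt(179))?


Tr(a + b*sqrt(d)) = (a + b*sqrt(d)) + (a - b*sqrt(d)) = 2a
= 2 * (29)
= 58

58


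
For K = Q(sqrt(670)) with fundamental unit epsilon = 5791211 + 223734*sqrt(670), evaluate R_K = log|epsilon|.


epsilon = 5791211 + 223734*sqrt(670)
= 1.1582e+07
R = ln(1.1582e+07)
= 16.2650

16.2650


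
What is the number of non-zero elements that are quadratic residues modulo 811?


For prime p, the number of non-zero quadratic residues is (p-1)/2.
= (811-1)/2
= 405

405


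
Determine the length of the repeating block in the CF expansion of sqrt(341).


Run the CF algorithm for sqrt(341).
a_0 = floor(sqrt(341)) = 18; set m_0=0, q_0=1.
Recurrence: m' = q*a - m,  q' = (d - m'^2)/q,  a' = floor((a_0 + m')/q').
  step 1: m=18, q=17, a=2
  step 2: m=16, q=5, a=6
  step 3: m=14, q=29, a=1
  step 4: m=15, q=4, a=8
  step 5: m=17, q=13, a=2
  step 6: m=9, q=20, a=1
  step 7: m=11, q=11, a=2
  step 8: m=11, q=20, a=1
  step 9: m=9, q=13, a=2
  step 10: m=17, q=4, a=8
  step 11: m=15, q=29, a=1
  step 12: m=14, q=5, a=6
  step 13: m=16, q=17, a=2
  step 14: m=18, q=1, a=36
a_14 = 2*a_0 = 36, so the period closes here.
sqrt(341) = [18; 2, 6, 1, 8, 2, 1, 2, 1, 2, 8, 1, 6, 2, 36]
Period length = 14

14


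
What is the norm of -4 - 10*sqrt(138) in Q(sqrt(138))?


N(a + b*sqrt(d)) = a^2 - d*b^2
= (-4)^2 - (138)*(-10)^2
= 16 - 13800
= -13784

-13784


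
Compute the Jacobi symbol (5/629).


Compute (5/629) via quadratic reciprocity:
  reciprocity: (5/629) -> +(629/5)
  reduce: (4/5)
  pull out 2: (2/5) = -1  (since 5 mod 8 = 5)
  pull out 2: (2/5) = -1  (since 5 mod 8 = 5)
  (1/5) = 1
Product of signs = 1

1


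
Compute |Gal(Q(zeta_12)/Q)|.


|Gal(Q(zeta_12)/Q)| = phi(12)
= 4

4


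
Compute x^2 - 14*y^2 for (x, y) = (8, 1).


x^2 - d*y^2
= 8^2 - 14*1^2
= 64 - 14
= 50

50


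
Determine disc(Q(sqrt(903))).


For K = Q(sqrt(d)) with d squarefree: disc(K) = d if d = 1 mod 4, and disc(K) = 4d if d = 2 or 3 mod 4.
Here d = 903, and d mod 4 = 3.
d = 3 mod 4, not 1 (O_K = Z[sqrt(d)]), so disc(K) = 4d = 4 * (903) = 3612

3612


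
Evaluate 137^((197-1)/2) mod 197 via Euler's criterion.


p = 197 is prime and the exponent is (p-1)/2 = 98, so by Euler's criterion 137^98 = (137/197) = +1 or -1 mod 197.
Compute by square-and-multiply:
  98 = 64 + 32 + 2 (binary 1100010)
  Repeated squaring mod 197: 137^1 = 137, 137^2 = 54, 137^4 = 158, 137^8 = 142, 137^16 = 70, 137^32 = 172, 137^64 = 34
  137^98 = 137^64 * 137^32 * 137^2 = 34 * 172 * 54 mod 197
    34 * 172 = 5848 = 135 mod 197
    135 * 54 = 7290 = 1 mod 197
  137^98 = 1 mod 197
Result 1: 137 is a quadratic residue mod 197.
137^98 mod 197 = 1

1


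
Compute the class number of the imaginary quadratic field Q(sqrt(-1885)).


K = Q(sqrt(-1885)). d mod 4 = 3, so D = disc(K) = 4d = -7540
h(K) equals the number of primitive reduced positive-definite forms (a, b, c) = a*x^2 + b*x*y + c*y^2 with b^2 - 4ac = D,
where reduced means |b| <= a <= c, with b >= 0 whenever |b| = a or a = c, and primitive means gcd(a, b, c) = 1.
Reduced forces 3a^2 <= |D| = 7540, so 1 <= a <= 50; b must have the parity of D, and c = (b^2 - D)/(4a) must be an integer >= a.
Enumerate a = 1..50, b in [-a, a]:
  a=1: (1, 0, 1885)  [1]
  a=2: (2, 2, 943)  [1]
  a=3..4: none
  a=5: (5, 0, 377)  [1]
  a=6..9: none
  a=10: (10, 10, 191)  [1]
  a=11..12: none
  a=13: (13, 0, 145)  [1]
  a=14..16: none
  a=17: (17, -12, 113), (17, 12, 113)  [2]
  a=18..22: none
  a=23: (23, -2, 82), (23, 2, 82)  [2]
  a=24..25: none
  a=26: (26, 26, 79)  [1]
  a=27..28: none
  a=29: (29, 0, 65)  [1]
  a=30..33: none
  a=34: (34, -22, 59), (34, 22, 59)  [2]
  a=35..40: none
  a=41: (41, -2, 46), (41, 2, 46)  [2]
  a=42..46: none
  a=47: (47, 36, 47)  [1]
  a=48..50: none
Total reduced forms: 1 + 1 + 1 + 1 + 1 + 2 + 2 + 1 + 1 + 2 + 2 + 1 = 16
h = 16

16


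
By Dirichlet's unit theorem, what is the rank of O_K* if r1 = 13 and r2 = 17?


By Dirichlet's unit theorem:
rank = r1 + r2 - 1
= 13 + 17 - 1
= 29

29


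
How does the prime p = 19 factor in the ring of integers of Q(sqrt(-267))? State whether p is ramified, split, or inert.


K = Q(sqrt(-267)). Since d mod 4 = 1, disc(K) = -267.
Check p | disc: -267 mod 19 = 18.
p does not divide disc. Compute Legendre symbol (d/p):
18^((19-1)/2) mod 19 = -1
(d/p) = -1, so p is inert: (p) stays prime with e=1, f=2, g=1.
Therefore p is inert.

inert


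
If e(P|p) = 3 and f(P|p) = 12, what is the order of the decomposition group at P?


|D_P| = e * f
= 3 * 12
= 36

36


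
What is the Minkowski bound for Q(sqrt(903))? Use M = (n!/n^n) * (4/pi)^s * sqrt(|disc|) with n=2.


d = 903, d mod 4 = 3, so disc(K) = 4d = 3612; |disc(K)| = 3612
Real quadratic field, so n = 2, s = r2 = 0, r1 = 2
M = (n!/n^n) * (4/pi)^s * sqrt(|disc(K)|) = (2!/2^2) * (4/pi)^0 * sqrt(3612)
= 0.5 * 1.000000 * 60.099917
= 30.0500

30.0500


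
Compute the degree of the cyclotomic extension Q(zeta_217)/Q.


The degree equals Euler's totient phi(217).
217 = 7 * 31
phi(217) = 180

180


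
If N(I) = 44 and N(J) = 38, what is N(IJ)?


N(IJ) = N(I) * N(J)
= 44 * 38
= 1672

1672


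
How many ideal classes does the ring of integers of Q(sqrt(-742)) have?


K = Q(sqrt(-742)). d mod 4 = 2, so D = disc(K) = 4d = -2968
h(K) equals the number of primitive reduced positive-definite forms (a, b, c) = a*x^2 + b*x*y + c*y^2 with b^2 - 4ac = D,
where reduced means |b| <= a <= c, with b >= 0 whenever |b| = a or a = c, and primitive means gcd(a, b, c) = 1.
Reduced forces 3a^2 <= |D| = 2968, so 1 <= a <= 31; b must have the parity of D, and c = (b^2 - D)/(4a) must be an integer >= a.
Enumerate a = 1..31, b in [-a, a]:
  a=1: (1, 0, 742)  [1]
  a=2: (2, 0, 371)  [1]
  a=3..6: none
  a=7: (7, 0, 106)  [1]
  a=8..12: none
  a=13: (13, -10, 59), (13, 10, 59)  [2]
  a=14: (14, 0, 53)  [1]
  a=15..25: none
  a=26: (26, -16, 31), (26, 16, 31)  [2]
  a=27..31: none
Total reduced forms: 1 + 1 + 1 + 2 + 1 + 2 = 8
h = 8

8


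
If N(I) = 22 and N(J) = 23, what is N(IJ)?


N(IJ) = N(I) * N(J)
= 22 * 23
= 506

506


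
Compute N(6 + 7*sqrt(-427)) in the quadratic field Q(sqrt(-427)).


N(a + b*sqrt(d)) = a^2 - d*b^2
= (6)^2 - (-427)*(7)^2
= 36 + 20923
= 20959

20959


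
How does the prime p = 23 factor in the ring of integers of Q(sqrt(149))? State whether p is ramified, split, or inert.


K = Q(sqrt(149)). Since d mod 4 = 1, disc(K) = 149.
Check p | disc: 149 mod 23 = 11.
p does not divide disc. Compute Legendre symbol (d/p):
11^((23-1)/2) mod 23 = -1
(d/p) = -1, so p is inert: (p) stays prime with e=1, f=2, g=1.
Therefore p is inert.

inert


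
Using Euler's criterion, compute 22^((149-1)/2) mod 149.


p = 149 is prime and the exponent is (p-1)/2 = 74, so by Euler's criterion 22^74 = (22/149) = +1 or -1 mod 149.
Compute by square-and-multiply:
  74 = 64 + 8 + 2 (binary 1001010)
  Repeated squaring mod 149: 22^1 = 22, 22^2 = 37, 22^4 = 28, 22^8 = 39, 22^16 = 31, 22^32 = 67, 22^64 = 19
  22^74 = 22^64 * 22^8 * 22^2 = 19 * 39 * 37 mod 149
    19 * 39 = 741 = 145 mod 149
    145 * 37 = 5365 = 1 mod 149
  22^74 = 1 mod 149
Result 1: 22 is a quadratic residue mod 149.
22^74 mod 149 = 1

1


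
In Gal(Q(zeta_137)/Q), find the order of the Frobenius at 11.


The Frobenius at p in Gal(Q(zeta_n)/Q) = (Z/nZ)* is the class of p, so its order is ord_137(11), the smallest k >= 1 with 11^k = 1 mod 137.
n = 137 = 137, phi(137) = 136; the order divides phi(n).
Divisors of 136: 1, 2, 4, 8, 17, 34, 68, 136
Repeated squaring mod 137: 11^1 = 11, 11^2 = 121, 11^4 = 119, 11^8 = 50, 11^16 = 34, 11^32 = 60, 11^64 = 38, 11^128 = 74
Test divisors in increasing order:
  k=1: 11^1 = 11 mod 137
  k=2: 11^2 = 121 mod 137
  k=4: 11^4 = 119 mod 137
  k=8: 11^8 = 50 mod 137
  k=17: 11^17 = 34 * 11 = 100 mod 137
  k=34: 11^34 = 60 * 121 = 136 mod 137
  k=68: 11^68 = 38 * 119 = 1 mod 137  <- first divisor giving 1
Order = 68

68


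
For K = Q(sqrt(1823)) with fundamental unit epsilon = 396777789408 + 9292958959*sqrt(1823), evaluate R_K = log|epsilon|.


epsilon = 396777789408 + 9292958959*sqrt(1823)
= 7.9356e+11
R = ln(7.9356e+11)
= 27.3998

27.3998


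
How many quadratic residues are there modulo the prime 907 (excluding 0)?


For prime p, the number of non-zero quadratic residues is (p-1)/2.
= (907-1)/2
= 453

453


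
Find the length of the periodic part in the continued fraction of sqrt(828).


Run the CF algorithm for sqrt(828).
a_0 = floor(sqrt(828)) = 28; set m_0=0, q_0=1.
Recurrence: m' = q*a - m,  q' = (d - m'^2)/q,  a' = floor((a_0 + m')/q').
  step 1: m=28, q=44, a=1
  step 2: m=16, q=13, a=3
  step 3: m=23, q=23, a=2
  step 4: m=23, q=13, a=3
  step 5: m=16, q=44, a=1
  step 6: m=28, q=1, a=56
a_6 = 2*a_0 = 56, so the period closes here.
sqrt(828) = [28; 1, 3, 2, 3, 1, 56]
Period length = 6

6


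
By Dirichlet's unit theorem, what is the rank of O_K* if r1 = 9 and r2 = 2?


By Dirichlet's unit theorem:
rank = r1 + r2 - 1
= 9 + 2 - 1
= 10

10


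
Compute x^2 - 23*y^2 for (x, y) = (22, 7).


x^2 - d*y^2
= 22^2 - 23*7^2
= 484 - 1127
= -643

-643


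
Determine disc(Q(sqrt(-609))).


For K = Q(sqrt(d)) with d squarefree: disc(K) = d if d = 1 mod 4, and disc(K) = 4d if d = 2 or 3 mod 4.
Here d = -609, and d mod 4 = 3.
d = 3 mod 4, not 1 (O_K = Z[sqrt(d)]), so disc(K) = 4d = 4 * (-609) = -2436

-2436


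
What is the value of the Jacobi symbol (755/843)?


Compute (755/843) via quadratic reciprocity:
  reciprocity: (755/843) -> -(843/755)
  reduce: (88/755)
  pull out 2: (2/755) = -1  (since 755 mod 8 = 3)
  pull out 2: (2/755) = -1  (since 755 mod 8 = 3)
  pull out 2: (2/755) = -1  (since 755 mod 8 = 3)
  reciprocity: (11/755) -> -(755/11)
  reduce: (7/11)
  reciprocity: (7/11) -> -(11/7)
  reduce: (4/7)
  pull out 2: (2/7) = +1  (since 7 mod 8 = 7)
  pull out 2: (2/7) = +1  (since 7 mod 8 = 7)
  (1/7) = 1
Product of signs = 1

1


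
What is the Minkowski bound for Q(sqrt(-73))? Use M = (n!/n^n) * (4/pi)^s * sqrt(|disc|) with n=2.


d = -73, d mod 4 = 3, so disc(K) = 4d = -292; |disc(K)| = 292
Imaginary quadratic field, so n = 2, s = r2 = 1, r1 = 0
M = (n!/n^n) * (4/pi)^s * sqrt(|disc(K)|) = (2!/2^2) * (4/pi)^1 * sqrt(292)
= 0.5 * 1.273240 * 17.088007
= 10.8786

10.8786


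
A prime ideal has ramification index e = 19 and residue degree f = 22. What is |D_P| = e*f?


|D_P| = e * f
= 19 * 22
= 418

418


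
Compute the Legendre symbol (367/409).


p = 409 is prime, so compute (367/409) with the reciprocity algorithm (Jacobi-symbol steps: pull out 2s via (2/n), flip via reciprocity, reduce):
  reciprocity: (367/409) -> +(409/367)
  reduce: (42/367)
  pull out 2: (2/367) = +1  (since 367 mod 8 = 7)
  reciprocity: (21/367) -> +(367/21)
  reduce: (10/21)
  pull out 2: (2/21) = -1  (since 21 mod 8 = 5)
  reciprocity: (5/21) -> +(21/5)
  reduce: (1/5)
  (1/5) = 1
Product of signs = -1
(367/409) = -1

-1


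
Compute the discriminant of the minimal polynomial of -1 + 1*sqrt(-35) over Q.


The element -1 + 1*sqrt(-35) has minimal polynomial:
x^2 + 2*x + 36
Discriminant = (2)^2 - 4*(36)
= 4 - 144
= -140

-140


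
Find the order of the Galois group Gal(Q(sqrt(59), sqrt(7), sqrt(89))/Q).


The 3 square roots of distinct primes are multiplicatively independent over Q,
so [K:Q] = 2^3 and Gal(K/Q) is isomorphic to (Z/2Z)^3.
|Gal| = 2^3 = 8

8


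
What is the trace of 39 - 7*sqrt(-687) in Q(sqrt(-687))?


Tr(a + b*sqrt(d)) = (a + b*sqrt(d)) + (a - b*sqrt(d)) = 2a
= 2 * (39)
= 78

78


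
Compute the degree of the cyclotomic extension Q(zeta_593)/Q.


The degree equals Euler's totient phi(593).
593 = 593
phi(593) = 592

592


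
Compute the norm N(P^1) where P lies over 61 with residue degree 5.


N(P^a) = p^(a*f)
= 61^(1*5)
= 61^5
= 844596301

844596301


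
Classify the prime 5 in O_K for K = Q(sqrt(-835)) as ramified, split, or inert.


K = Q(sqrt(-835)). Since d mod 4 = 1, disc(K) = -835.
Check p | disc: -835 mod 5 = 0.
p divides disc, so p ramifies: (p) = P^2 with e=2, f=1, g=1.
Therefore p is ramified.

ramified


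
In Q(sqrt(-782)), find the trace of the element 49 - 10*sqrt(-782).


Tr(a + b*sqrt(d)) = (a + b*sqrt(d)) + (a - b*sqrt(d)) = 2a
= 2 * (49)
= 98

98


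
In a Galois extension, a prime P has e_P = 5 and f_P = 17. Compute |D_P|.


|D_P| = e * f
= 5 * 17
= 85

85


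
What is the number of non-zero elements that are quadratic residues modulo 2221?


For prime p, the number of non-zero quadratic residues is (p-1)/2.
= (2221-1)/2
= 1110

1110


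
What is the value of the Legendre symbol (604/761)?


p = 761 is prime, so compute (604/761) with the reciprocity algorithm (Jacobi-symbol steps: pull out 2s via (2/n), flip via reciprocity, reduce):
  pull out 2: (2/761) = +1  (since 761 mod 8 = 1)
  pull out 2: (2/761) = +1  (since 761 mod 8 = 1)
  reciprocity: (151/761) -> +(761/151)
  reduce: (6/151)
  pull out 2: (2/151) = +1  (since 151 mod 8 = 7)
  reciprocity: (3/151) -> -(151/3)
  reduce: (1/3)
  (1/3) = 1
Product of signs = -1
(604/761) = -1

-1


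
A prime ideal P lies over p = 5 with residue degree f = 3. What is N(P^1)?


N(P^a) = p^(a*f)
= 5^(1*3)
= 5^3
= 125

125


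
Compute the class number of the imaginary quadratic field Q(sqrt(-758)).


K = Q(sqrt(-758)). d mod 4 = 2, so D = disc(K) = 4d = -3032
h(K) equals the number of primitive reduced positive-definite forms (a, b, c) = a*x^2 + b*x*y + c*y^2 with b^2 - 4ac = D,
where reduced means |b| <= a <= c, with b >= 0 whenever |b| = a or a = c, and primitive means gcd(a, b, c) = 1.
Reduced forces 3a^2 <= |D| = 3032, so 1 <= a <= 31; b must have the parity of D, and c = (b^2 - D)/(4a) must be an integer >= a.
Enumerate a = 1..31, b in [-a, a]:
  a=1: (1, 0, 758)  [1]
  a=2: (2, 0, 379)  [1]
  a=3: (3, -2, 253), (3, 2, 253)  [2]
  a=4..5: none
  a=6: (6, -4, 127), (6, 4, 127)  [2]
  a=7..8: none
  a=9: (9, -8, 86), (9, 8, 86)  [2]
  a=10: none
  a=11: (11, -2, 69), (11, 2, 69)  [2]
  a=12: none
  a=13: (13, -6, 59), (13, 6, 59)  [2]
  a=14..17: none
  a=18: (18, -8, 43), (18, 8, 43)  [2]
  a=19..21: none
  a=22: (22, -20, 39), (22, 20, 39)  [2]
  a=23: (23, -2, 33), (23, 2, 33)  [2]
  a=24..25: none
  a=26: (26, -20, 33), (26, 20, 33)  [2]
  a=27: (27, -10, 29), (27, 10, 29)  [2]
  a=28..31: none
Total reduced forms: 1 + 1 + 2 + 2 + 2 + 2 + 2 + 2 + 2 + 2 + 2 + 2 = 22
h = 22

22


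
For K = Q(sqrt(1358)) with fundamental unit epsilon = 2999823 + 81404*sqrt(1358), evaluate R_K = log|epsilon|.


epsilon = 2999823 + 81404*sqrt(1358)
= 5.9996e+06
R = ln(5.9996e+06)
= 15.6072

15.6072


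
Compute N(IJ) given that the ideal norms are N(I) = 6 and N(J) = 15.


N(IJ) = N(I) * N(J)
= 6 * 15
= 90

90
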